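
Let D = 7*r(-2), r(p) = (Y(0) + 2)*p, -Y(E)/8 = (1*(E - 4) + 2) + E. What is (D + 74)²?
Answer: 31684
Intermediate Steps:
Y(E) = 16 - 16*E (Y(E) = -8*((1*(E - 4) + 2) + E) = -8*((1*(-4 + E) + 2) + E) = -8*(((-4 + E) + 2) + E) = -8*((-2 + E) + E) = -8*(-2 + 2*E) = 16 - 16*E)
r(p) = 18*p (r(p) = ((16 - 16*0) + 2)*p = ((16 + 0) + 2)*p = (16 + 2)*p = 18*p)
D = -252 (D = 7*(18*(-2)) = 7*(-36) = -252)
(D + 74)² = (-252 + 74)² = (-178)² = 31684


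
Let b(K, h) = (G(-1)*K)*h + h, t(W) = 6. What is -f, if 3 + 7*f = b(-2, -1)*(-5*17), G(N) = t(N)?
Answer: 134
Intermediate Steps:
G(N) = 6
b(K, h) = h + 6*K*h (b(K, h) = (6*K)*h + h = 6*K*h + h = h + 6*K*h)
f = -134 (f = -3/7 + ((-(1 + 6*(-2)))*(-5*17))/7 = -3/7 + (-(1 - 12)*(-85))/7 = -3/7 + (-1*(-11)*(-85))/7 = -3/7 + (11*(-85))/7 = -3/7 + (1/7)*(-935) = -3/7 - 935/7 = -134)
-f = -1*(-134) = 134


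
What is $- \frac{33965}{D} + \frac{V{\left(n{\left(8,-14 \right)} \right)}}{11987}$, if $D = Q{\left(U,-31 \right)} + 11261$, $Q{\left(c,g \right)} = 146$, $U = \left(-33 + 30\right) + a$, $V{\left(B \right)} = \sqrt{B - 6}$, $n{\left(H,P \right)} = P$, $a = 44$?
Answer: $- \frac{33965}{11407} + \frac{2 i \sqrt{5}}{11987} \approx -2.9776 + 0.00037308 i$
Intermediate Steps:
$V{\left(B \right)} = \sqrt{-6 + B}$
$U = 41$ ($U = \left(-33 + 30\right) + 44 = -3 + 44 = 41$)
$D = 11407$ ($D = 146 + 11261 = 11407$)
$- \frac{33965}{D} + \frac{V{\left(n{\left(8,-14 \right)} \right)}}{11987} = - \frac{33965}{11407} + \frac{\sqrt{-6 - 14}}{11987} = \left(-33965\right) \frac{1}{11407} + \sqrt{-20} \cdot \frac{1}{11987} = - \frac{33965}{11407} + 2 i \sqrt{5} \cdot \frac{1}{11987} = - \frac{33965}{11407} + \frac{2 i \sqrt{5}}{11987}$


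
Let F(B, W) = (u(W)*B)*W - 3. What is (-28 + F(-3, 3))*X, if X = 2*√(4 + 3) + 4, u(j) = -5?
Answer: 56 + 28*√7 ≈ 130.08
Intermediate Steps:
F(B, W) = -3 - 5*B*W (F(B, W) = (-5*B)*W - 3 = -5*B*W - 3 = -3 - 5*B*W)
X = 4 + 2*√7 (X = 2*√7 + 4 = 4 + 2*√7 ≈ 9.2915)
(-28 + F(-3, 3))*X = (-28 + (-3 - 5*(-3)*3))*(4 + 2*√7) = (-28 + (-3 + 45))*(4 + 2*√7) = (-28 + 42)*(4 + 2*√7) = 14*(4 + 2*√7) = 56 + 28*√7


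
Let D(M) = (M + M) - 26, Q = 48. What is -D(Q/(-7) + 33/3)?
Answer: 124/7 ≈ 17.714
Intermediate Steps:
D(M) = -26 + 2*M (D(M) = 2*M - 26 = -26 + 2*M)
-D(Q/(-7) + 33/3) = -(-26 + 2*(48/(-7) + 33/3)) = -(-26 + 2*(48*(-⅐) + 33*(⅓))) = -(-26 + 2*(-48/7 + 11)) = -(-26 + 2*(29/7)) = -(-26 + 58/7) = -1*(-124/7) = 124/7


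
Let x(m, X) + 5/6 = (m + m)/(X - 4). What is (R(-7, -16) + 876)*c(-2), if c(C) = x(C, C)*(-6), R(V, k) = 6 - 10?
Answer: 872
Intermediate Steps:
R(V, k) = -4
x(m, X) = -⅚ + 2*m/(-4 + X) (x(m, X) = -⅚ + (m + m)/(X - 4) = -⅚ + (2*m)/(-4 + X) = -⅚ + 2*m/(-4 + X))
c(C) = -(20 + 7*C)/(-4 + C) (c(C) = ((20 - 5*C + 12*C)/(6*(-4 + C)))*(-6) = ((20 + 7*C)/(6*(-4 + C)))*(-6) = -(20 + 7*C)/(-4 + C))
(R(-7, -16) + 876)*c(-2) = (-4 + 876)*((-20 - 7*(-2))/(-4 - 2)) = 872*((-20 + 14)/(-6)) = 872*(-⅙*(-6)) = 872*1 = 872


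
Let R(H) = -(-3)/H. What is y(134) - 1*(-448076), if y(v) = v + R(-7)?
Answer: 3137467/7 ≈ 4.4821e+5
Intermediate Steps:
R(H) = 3/H
y(v) = -3/7 + v (y(v) = v + 3/(-7) = v + 3*(-1/7) = v - 3/7 = -3/7 + v)
y(134) - 1*(-448076) = (-3/7 + 134) - 1*(-448076) = 935/7 + 448076 = 3137467/7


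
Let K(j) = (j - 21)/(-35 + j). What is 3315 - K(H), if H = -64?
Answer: 328100/99 ≈ 3314.1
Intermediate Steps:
K(j) = (-21 + j)/(-35 + j)
3315 - K(H) = 3315 - (-21 - 64)/(-35 - 64) = 3315 - (-85)/(-99) = 3315 - (-1)*(-85)/99 = 3315 - 1*85/99 = 3315 - 85/99 = 328100/99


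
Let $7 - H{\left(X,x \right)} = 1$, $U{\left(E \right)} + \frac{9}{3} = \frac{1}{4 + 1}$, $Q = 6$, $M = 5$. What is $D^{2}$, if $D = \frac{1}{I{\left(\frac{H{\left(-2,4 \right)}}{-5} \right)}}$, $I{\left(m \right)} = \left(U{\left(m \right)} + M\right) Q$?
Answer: $\frac{25}{4356} \approx 0.0057392$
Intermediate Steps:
$U{\left(E \right)} = - \frac{14}{5}$ ($U{\left(E \right)} = -3 + \frac{1}{4 + 1} = -3 + \frac{1}{5} = - \frac{14}{5}$)
$H{\left(X,x \right)} = 6$ ($H{\left(X,x \right)} = 7 - 1 = 6$)
$I{\left(m \right)} = \frac{66}{5}$ ($I{\left(m \right)} = \left(- \frac{14}{5} + 5\right) 6 = \frac{11}{5} \cdot 6 = \frac{66}{5}$)
$D = \frac{5}{66}$ ($D = \frac{1}{\frac{66}{5}} = \frac{5}{66} \approx 0.075758$)
$D^{2} = \left(\frac{5}{66}\right)^{2} = \frac{25}{4356}$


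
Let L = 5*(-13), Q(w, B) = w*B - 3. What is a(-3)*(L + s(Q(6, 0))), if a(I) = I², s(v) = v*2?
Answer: -639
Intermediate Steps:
Q(w, B) = -3 + B*w (Q(w, B) = B*w - 3 = -3 + B*w)
s(v) = 2*v
L = -65
a(-3)*(L + s(Q(6, 0))) = (-3)²*(-65 + 2*(-3 + 0*6)) = 9*(-65 + 2*(-3 + 0)) = 9*(-65 + 2*(-3)) = 9*(-65 - 6) = 9*(-71) = -639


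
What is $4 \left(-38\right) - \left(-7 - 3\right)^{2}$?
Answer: $-252$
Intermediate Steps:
$4 \left(-38\right) - \left(-7 - 3\right)^{2} = -152 - \left(-10\right)^{2} = -152 - 100 = -252$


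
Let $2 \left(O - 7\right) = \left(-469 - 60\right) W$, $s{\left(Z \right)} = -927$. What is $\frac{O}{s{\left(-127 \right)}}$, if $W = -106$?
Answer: $- \frac{3116}{103} \approx -30.252$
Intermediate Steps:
$O = 28044$ ($O = 7 + \frac{\left(-469 - 60\right) \left(-106\right)}{2} = 7 + \frac{\left(-529\right) \left(-106\right)}{2} = 7 + \frac{1}{2} \cdot 56074 = 7 + 28037 = 28044$)
$\frac{O}{s{\left(-127 \right)}} = \frac{28044}{-927} = 28044 \left(- \frac{1}{927}\right) = - \frac{3116}{103}$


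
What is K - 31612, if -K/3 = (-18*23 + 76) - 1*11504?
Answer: 3914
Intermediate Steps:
K = 35526 (K = -3*((-18*23 + 76) - 1*11504) = -3*((-414 + 76) - 11504) = -3*(-338 - 11504) = -3*(-11842) = 35526)
K - 31612 = 35526 - 31612 = 3914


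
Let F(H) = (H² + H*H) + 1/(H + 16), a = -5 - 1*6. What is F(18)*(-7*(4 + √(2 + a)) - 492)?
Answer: -5728580/17 - 462693*I/34 ≈ -3.3698e+5 - 13609.0*I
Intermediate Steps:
a = -11 (a = -5 - 6 = -11)
F(H) = 1/(16 + H) + 2*H² (F(H) = (H² + H²) + 1/(16 + H) = 2*H² + 1/(16 + H) = 1/(16 + H) + 2*H²)
F(18)*(-7*(4 + √(2 + a)) - 492) = ((1 + 2*18³ + 32*18²)/(16 + 18))*(-7*(4 + √(2 - 11)) - 492) = ((1 + 2*5832 + 32*324)/34)*(-7*(4 + √(-9)) - 492) = ((1 + 11664 + 10368)/34)*(-7*(4 + 3*I) - 492) = ((1/34)*22033)*((-28 - 21*I) - 492) = 22033*(-520 - 21*I)/34 = -5728580/17 - 462693*I/34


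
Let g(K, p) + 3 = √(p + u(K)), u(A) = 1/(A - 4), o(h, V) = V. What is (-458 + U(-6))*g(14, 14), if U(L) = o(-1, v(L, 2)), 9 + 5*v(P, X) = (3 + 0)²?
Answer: 1374 - 229*√1410/5 ≈ -345.79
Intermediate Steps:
v(P, X) = 0 (v(P, X) = -9/5 + (3 + 0)²/5 = -9/5 + (⅕)*3² = -9/5 + (⅕)*9 = -9/5 + 9/5 = 0)
U(L) = 0
u(A) = 1/(-4 + A)
g(K, p) = -3 + √(p + 1/(-4 + K))
(-458 + U(-6))*g(14, 14) = (-458 + 0)*(-3 + √((1 + 14*(-4 + 14))/(-4 + 14))) = -458*(-3 + √((1 + 14*10)/10)) = -458*(-3 + √((1 + 140)/10)) = -458*(-3 + √((⅒)*141)) = -458*(-3 + √(141/10)) = -458*(-3 + √1410/10) = 1374 - 229*√1410/5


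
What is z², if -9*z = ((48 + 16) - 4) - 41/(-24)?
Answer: 2193361/46656 ≈ 47.011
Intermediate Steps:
z = -1481/216 (z = -(((48 + 16) - 4) - 41/(-24))/9 = -((64 - 4) - 41*(-1/24))/9 = -(60 + 41/24)/9 = -⅑*1481/24 = -1481/216 ≈ -6.8565)
z² = (-1481/216)² = 2193361/46656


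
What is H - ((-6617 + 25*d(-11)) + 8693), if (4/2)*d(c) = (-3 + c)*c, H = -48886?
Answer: -52887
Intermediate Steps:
d(c) = c*(-3 + c)/2 (d(c) = ((-3 + c)*c)/2 = (c*(-3 + c))/2 = c*(-3 + c)/2)
H - ((-6617 + 25*d(-11)) + 8693) = -48886 - ((-6617 + 25*((½)*(-11)*(-3 - 11))) + 8693) = -48886 - ((-6617 + 25*((½)*(-11)*(-14))) + 8693) = -48886 - ((-6617 + 25*77) + 8693) = -48886 - ((-6617 + 1925) + 8693) = -48886 - (-4692 + 8693) = -48886 - 1*4001 = -48886 - 4001 = -52887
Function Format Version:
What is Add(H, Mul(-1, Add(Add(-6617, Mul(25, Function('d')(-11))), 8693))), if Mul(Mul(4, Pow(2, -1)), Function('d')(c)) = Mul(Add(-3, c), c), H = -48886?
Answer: -52887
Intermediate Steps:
Function('d')(c) = Mul(Rational(1, 2), c, Add(-3, c)) (Function('d')(c) = Mul(Rational(1, 2), Mul(Add(-3, c), c)) = Mul(Rational(1, 2), Mul(c, Add(-3, c))) = Mul(Rational(1, 2), c, Add(-3, c)))
Add(H, Mul(-1, Add(Add(-6617, Mul(25, Function('d')(-11))), 8693))) = Add(-48886, Mul(-1, Add(Add(-6617, Mul(25, Mul(Rational(1, 2), -11, Add(-3, -11)))), 8693))) = Add(-48886, Mul(-1, Add(Add(-6617, Mul(25, Mul(Rational(1, 2), -11, -14))), 8693))) = Add(-48886, Mul(-1, Add(Add(-6617, Mul(25, 77)), 8693))) = Add(-48886, Mul(-1, Add(Add(-6617, 1925), 8693))) = Add(-48886, Mul(-1, Add(-4692, 8693))) = Add(-48886, Mul(-1, 4001)) = Add(-48886, -4001) = -52887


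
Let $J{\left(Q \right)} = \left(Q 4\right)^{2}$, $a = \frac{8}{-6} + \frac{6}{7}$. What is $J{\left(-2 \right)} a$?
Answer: $- \frac{640}{21} \approx -30.476$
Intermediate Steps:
$a = - \frac{10}{21}$ ($a = 8 \left(- \frac{1}{6}\right) + 6 \cdot \frac{1}{7} = - \frac{4}{3} + \frac{6}{7} = - \frac{10}{21} \approx -0.47619$)
$J{\left(Q \right)} = 16 Q^{2}$ ($J{\left(Q \right)} = \left(4 Q\right)^{2} = 16 Q^{2}$)
$J{\left(-2 \right)} a = 16 \left(-2\right)^{2} \left(- \frac{10}{21}\right) = 16 \cdot 4 \left(- \frac{10}{21}\right) = 64 \left(- \frac{10}{21}\right) = - \frac{640}{21}$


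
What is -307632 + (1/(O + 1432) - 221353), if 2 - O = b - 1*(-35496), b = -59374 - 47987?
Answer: -38774071514/73299 ≈ -5.2899e+5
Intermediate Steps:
b = -107361
O = 71867 (O = 2 - (-107361 - 1*(-35496)) = 2 - (-107361 + 35496) = 2 - 1*(-71865) = 2 + 71865 = 71867)
-307632 + (1/(O + 1432) - 221353) = -307632 + (1/(71867 + 1432) - 221353) = -307632 + (1/73299 - 221353) = -307632 - 16224953546/73299 = -38774071514/73299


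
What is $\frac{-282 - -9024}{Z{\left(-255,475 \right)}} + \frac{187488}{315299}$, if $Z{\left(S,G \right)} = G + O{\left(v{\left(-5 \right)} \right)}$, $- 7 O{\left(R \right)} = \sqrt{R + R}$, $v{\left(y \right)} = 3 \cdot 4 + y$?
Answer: $\frac{9460956812874}{497974727527} + \frac{8742 \sqrt{14}}{1579373} \approx 19.02$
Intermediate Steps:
$v{\left(y \right)} = 12 + y$
$O{\left(R \right)} = - \frac{\sqrt{2} \sqrt{R}}{7}$ ($O{\left(R \right)} = - \frac{\sqrt{R + R}}{7} = - \frac{\sqrt{2 R}}{7} = - \frac{\sqrt{2} \sqrt{R}}{7}$)
$Z{\left(S,G \right)} = G - \frac{\sqrt{14}}{7}$ ($Z{\left(S,G \right)} = G - \frac{\sqrt{2} \sqrt{12 - 5}}{7} = G - \frac{\sqrt{2} \sqrt{7}}{7} = G - \frac{\sqrt{14}}{7}$)
$\frac{-282 - -9024}{Z{\left(-255,475 \right)}} + \frac{187488}{315299} = \frac{-282 - -9024}{475 - \frac{\sqrt{14}}{7}} + \frac{187488}{315299} = \frac{-282 + 9024}{475 - \frac{\sqrt{14}}{7}} + 187488 \cdot \frac{1}{315299} = \frac{8742}{475 - \frac{\sqrt{14}}{7}} + \frac{187488}{315299} = \frac{187488}{315299} + \frac{8742}{475 - \frac{\sqrt{14}}{7}}$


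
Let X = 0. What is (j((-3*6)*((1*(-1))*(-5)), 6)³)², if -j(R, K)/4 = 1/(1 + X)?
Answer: 4096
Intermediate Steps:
j(R, K) = -4 (j(R, K) = -4/(1 + 0) = -4/1 = -4*1 = -4)
(j((-3*6)*((1*(-1))*(-5)), 6)³)² = ((-4)³)² = (-64)² = 4096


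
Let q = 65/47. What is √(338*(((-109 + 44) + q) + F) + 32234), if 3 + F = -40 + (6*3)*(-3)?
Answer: 2*I*√12179627/47 ≈ 148.51*I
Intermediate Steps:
q = 65/47 (q = 65*(1/47) = 65/47 ≈ 1.3830)
F = -97 (F = -3 + (-40 + (6*3)*(-3)) = -3 + (-40 + 18*(-3)) = -3 + (-40 - 54) = -3 - 94 = -97)
√(338*(((-109 + 44) + q) + F) + 32234) = √(338*(((-109 + 44) + 65/47) - 97) + 32234) = √(338*((-65 + 65/47) - 97) + 32234) = √(338*(-2990/47 - 97) + 32234) = √(338*(-7549/47) + 32234) = √(-2551562/47 + 32234) = √(-1036564/47) = 2*I*√12179627/47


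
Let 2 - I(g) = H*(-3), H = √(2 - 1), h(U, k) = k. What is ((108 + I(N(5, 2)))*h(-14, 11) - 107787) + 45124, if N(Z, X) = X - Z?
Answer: -61420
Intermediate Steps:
H = 1 (H = √1 = 1)
I(g) = 5 (I(g) = 2 - (-3) = 2 - 1*(-3) = 2 + 3 = 5)
((108 + I(N(5, 2)))*h(-14, 11) - 107787) + 45124 = ((108 + 5)*11 - 107787) + 45124 = (113*11 - 107787) + 45124 = (1243 - 107787) + 45124 = -106544 + 45124 = -61420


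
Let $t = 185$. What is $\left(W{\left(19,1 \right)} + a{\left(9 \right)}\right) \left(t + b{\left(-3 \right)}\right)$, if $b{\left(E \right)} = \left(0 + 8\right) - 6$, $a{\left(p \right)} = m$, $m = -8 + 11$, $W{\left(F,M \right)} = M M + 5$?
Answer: $1683$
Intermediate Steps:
$W{\left(F,M \right)} = 5 + M^{2}$ ($W{\left(F,M \right)} = M^{2} + 5 = 5 + M^{2}$)
$m = 3$
$a{\left(p \right)} = 3$
$b{\left(E \right)} = 2$ ($b{\left(E \right)} = 8 - 6 = 2$)
$\left(W{\left(19,1 \right)} + a{\left(9 \right)}\right) \left(t + b{\left(-3 \right)}\right) = \left(\left(5 + 1^{2}\right) + 3\right) \left(185 + 2\right) = \left(\left(5 + 1\right) + 3\right) 187 = \left(6 + 3\right) 187 = 9 \cdot 187 = 1683$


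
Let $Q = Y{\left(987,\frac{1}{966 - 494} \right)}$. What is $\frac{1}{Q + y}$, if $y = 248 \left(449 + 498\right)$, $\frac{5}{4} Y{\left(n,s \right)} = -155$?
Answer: $\frac{1}{234732} \approx 4.2602 \cdot 10^{-6}$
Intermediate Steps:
$Y{\left(n,s \right)} = -124$ ($Y{\left(n,s \right)} = \frac{4}{5} \left(-155\right) = -124$)
$Q = -124$
$y = 234856$ ($y = 248 \cdot 947 = 234856$)
$\frac{1}{Q + y} = \frac{1}{-124 + 234856} = \frac{1}{234732}$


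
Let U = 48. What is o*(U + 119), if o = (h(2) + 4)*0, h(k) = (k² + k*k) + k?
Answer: 0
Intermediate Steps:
h(k) = k + 2*k² (h(k) = (k² + k²) + k = 2*k² + k = k + 2*k²)
o = 0 (o = (2*(1 + 2*2) + 4)*0 = (2*(1 + 4) + 4)*0 = (2*5 + 4)*0 = (10 + 4)*0 = 14*0 = 0)
o*(U + 119) = 0*(48 + 119) = 0*167 = 0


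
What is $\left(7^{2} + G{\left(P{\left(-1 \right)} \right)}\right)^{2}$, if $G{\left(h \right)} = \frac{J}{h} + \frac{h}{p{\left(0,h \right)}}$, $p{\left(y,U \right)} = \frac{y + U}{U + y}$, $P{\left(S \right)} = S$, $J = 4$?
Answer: $1936$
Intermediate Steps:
$p{\left(y,U \right)} = 1$ ($p{\left(y,U \right)} = \frac{U + y}{U + y} = 1$)
$G{\left(h \right)} = h + \frac{4}{h}$ ($G{\left(h \right)} = \frac{4}{h} + \frac{h}{1} = \frac{4}{h} + h 1 = \frac{4}{h} + h = h + \frac{4}{h}$)
$\left(7^{2} + G{\left(P{\left(-1 \right)} \right)}\right)^{2} = \left(7^{2} + \left(-1 + \frac{4}{-1}\right)\right)^{2} = \left(49 + \left(-1 + 4 \left(-1\right)\right)\right)^{2} = \left(49 - 5\right)^{2} = 44^{2} = 1936$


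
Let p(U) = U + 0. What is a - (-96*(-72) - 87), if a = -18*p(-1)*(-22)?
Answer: -7221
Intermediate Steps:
p(U) = U
a = -396 (a = -18*(-1)*(-22) = 18*(-22) = -396)
a - (-96*(-72) - 87) = -396 - (-96*(-72) - 87) = -396 - (6912 - 87) = -396 - 1*6825 = -396 - 6825 = -7221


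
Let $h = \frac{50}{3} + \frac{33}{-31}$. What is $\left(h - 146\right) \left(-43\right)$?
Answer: $\frac{521461}{93} \approx 5607.1$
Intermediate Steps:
$h = \frac{1451}{93}$ ($h = 50 \cdot \frac{1}{3} + 33 \left(- \frac{1}{31}\right) = \frac{50}{3} - \frac{33}{31} = \frac{1451}{93} \approx 15.602$)
$\left(h - 146\right) \left(-43\right) = \left(\frac{1451}{93} - 146\right) \left(-43\right) = \left(- \frac{12127}{93}\right) \left(-43\right) = \frac{521461}{93}$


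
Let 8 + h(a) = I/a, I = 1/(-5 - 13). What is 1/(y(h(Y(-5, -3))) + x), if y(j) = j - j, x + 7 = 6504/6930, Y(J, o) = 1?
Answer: -1155/7001 ≈ -0.16498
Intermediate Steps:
I = -1/18 (I = 1/(-18) = -1/18 ≈ -0.055556)
h(a) = -8 - 1/(18*a)
x = -7001/1155 (x = -7 + 6504/6930 = -7 + 6504*(1/6930) = -7 + 1084/1155 = -7001/1155 ≈ -6.0615)
y(j) = 0
1/(y(h(Y(-5, -3))) + x) = 1/(0 - 7001/1155) = 1/(-7001/1155) = -1155/7001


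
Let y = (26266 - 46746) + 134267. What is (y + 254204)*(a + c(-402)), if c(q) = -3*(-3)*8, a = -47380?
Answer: -17408918228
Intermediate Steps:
y = 113787 (y = -20480 + 134267 = 113787)
c(q) = 72 (c(q) = 9*8 = 72)
(y + 254204)*(a + c(-402)) = (113787 + 254204)*(-47380 + 72) = 367991*(-47308) = -17408918228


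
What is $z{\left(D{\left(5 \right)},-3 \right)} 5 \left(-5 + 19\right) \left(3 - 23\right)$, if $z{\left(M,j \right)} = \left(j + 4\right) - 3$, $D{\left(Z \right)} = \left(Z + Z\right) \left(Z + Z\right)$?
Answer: $2800$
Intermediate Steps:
$D{\left(Z \right)} = 4 Z^{2}$ ($D{\left(Z \right)} = 2 Z 2 Z = 4 Z^{2}$)
$z{\left(M,j \right)} = 1 + j$ ($z{\left(M,j \right)} = \left(4 + j\right) - 3 = 1 + j$)
$z{\left(D{\left(5 \right)},-3 \right)} 5 \left(-5 + 19\right) \left(3 - 23\right) = \left(1 - 3\right) 5 \left(-5 + 19\right) \left(3 - 23\right) = \left(-2\right) 5 \cdot 14 \left(-20\right) = \left(-10\right) \left(-280\right) = 2800$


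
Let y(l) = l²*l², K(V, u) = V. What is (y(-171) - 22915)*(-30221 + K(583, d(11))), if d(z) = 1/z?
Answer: -25340880213908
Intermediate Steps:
y(l) = l⁴
(y(-171) - 22915)*(-30221 + K(583, d(11))) = ((-171)⁴ - 22915)*(-30221 + 583) = (855036081 - 22915)*(-29638) = 855013166*(-29638) = -25340880213908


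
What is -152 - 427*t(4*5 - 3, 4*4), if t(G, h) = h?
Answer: -6984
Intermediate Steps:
-152 - 427*t(4*5 - 3, 4*4) = -152 - 1708*4 = -152 - 427*16 = -152 - 6832 = -6984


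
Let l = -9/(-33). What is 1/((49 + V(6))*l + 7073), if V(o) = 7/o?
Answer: 22/155907 ≈ 0.00014111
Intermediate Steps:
l = 3/11 (l = -9*(-1/33) = 3/11 ≈ 0.27273)
1/((49 + V(6))*l + 7073) = 1/((49 + 7/6)*(3/11) + 7073) = 1/((301/6)*(3/11) + 7073) = 1/(301/22 + 7073) = 1/(155907/22) = 22/155907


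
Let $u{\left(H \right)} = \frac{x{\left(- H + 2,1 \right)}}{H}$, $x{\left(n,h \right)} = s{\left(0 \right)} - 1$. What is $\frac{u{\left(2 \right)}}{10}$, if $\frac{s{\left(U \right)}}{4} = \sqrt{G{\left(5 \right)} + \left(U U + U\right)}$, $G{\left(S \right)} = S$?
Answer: $- \frac{1}{20} + \frac{\sqrt{5}}{5} \approx 0.39721$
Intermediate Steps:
$s{\left(U \right)} = 4 \sqrt{5 + U + U^{2}}$ ($s{\left(U \right)} = 4 \sqrt{5 + \left(U U + U\right)} = 4 \sqrt{5 + \left(U^{2} + U\right)} = 4 \sqrt{5 + \left(U + U^{2}\right)} = 4 \sqrt{5 + U + U^{2}}$)
$x{\left(n,h \right)} = -1 + 4 \sqrt{5}$ ($x{\left(n,h \right)} = 4 \sqrt{5 + 0 + 0^{2}} - 1 = 4 \sqrt{5 + 0 + 0} - 1 = 4 \sqrt{5} - 1 = -1 + 4 \sqrt{5}$)
$u{\left(H \right)} = \frac{-1 + 4 \sqrt{5}}{H}$
$\frac{u{\left(2 \right)}}{10} = \frac{\frac{1}{2} \left(-1 + 4 \sqrt{5}\right)}{10} = \frac{- \frac{1}{2} + 2 \sqrt{5}}{10} = - \frac{1}{20} + \frac{\sqrt{5}}{5}$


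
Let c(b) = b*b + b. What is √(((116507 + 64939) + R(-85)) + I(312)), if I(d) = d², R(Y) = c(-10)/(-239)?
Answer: 8*√248824095/239 ≈ 528.00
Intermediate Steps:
c(b) = b + b² (c(b) = b² + b = b + b²)
R(Y) = -90/239 (R(Y) = -10*(1 - 10)/(-239) = -10*(-9)*(-1/239) = 90*(-1/239) = -90/239)
√(((116507 + 64939) + R(-85)) + I(312)) = √(((116507 + 64939) - 90/239) + 312²) = √((181446 - 90/239) + 97344) = √(43365504/239 + 97344) = √(66630720/239) = 8*√248824095/239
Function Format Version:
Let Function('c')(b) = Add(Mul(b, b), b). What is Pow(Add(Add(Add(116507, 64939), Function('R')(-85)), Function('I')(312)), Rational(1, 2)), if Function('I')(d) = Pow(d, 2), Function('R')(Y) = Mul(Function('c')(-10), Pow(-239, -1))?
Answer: Mul(Rational(8, 239), Pow(248824095, Rational(1, 2))) ≈ 528.00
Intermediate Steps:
Function('c')(b) = Add(b, Pow(b, 2)) (Function('c')(b) = Add(Pow(b, 2), b) = Add(b, Pow(b, 2)))
Function('R')(Y) = Rational(-90, 239) (Function('R')(Y) = Mul(Mul(-10, Add(1, -10)), Pow(-239, -1)) = Mul(Mul(-10, -9), Rational(-1, 239)) = Mul(90, Rational(-1, 239)) = Rational(-90, 239))
Pow(Add(Add(Add(116507, 64939), Function('R')(-85)), Function('I')(312)), Rational(1, 2)) = Pow(Add(Add(Add(116507, 64939), Rational(-90, 239)), Pow(312, 2)), Rational(1, 2)) = Pow(Add(Add(181446, Rational(-90, 239)), 97344), Rational(1, 2)) = Pow(Add(Rational(43365504, 239), 97344), Rational(1, 2)) = Pow(Rational(66630720, 239), Rational(1, 2)) = Mul(Rational(8, 239), Pow(248824095, Rational(1, 2)))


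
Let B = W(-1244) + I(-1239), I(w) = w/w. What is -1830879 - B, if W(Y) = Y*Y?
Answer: -3378416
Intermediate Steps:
W(Y) = Y²
I(w) = 1
B = 1547537 (B = (-1244)² + 1 = 1547536 + 1 = 1547537)
-1830879 - B = -1830879 - 1*1547537 = -1830879 - 1547537 = -3378416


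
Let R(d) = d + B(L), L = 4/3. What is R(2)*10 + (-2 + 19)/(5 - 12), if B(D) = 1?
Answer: 193/7 ≈ 27.571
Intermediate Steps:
L = 4/3 (L = 4*(⅓) = 4/3 ≈ 1.3333)
R(d) = 1 + d (R(d) = d + 1 = 1 + d)
R(2)*10 + (-2 + 19)/(5 - 12) = (1 + 2)*10 + (-2 + 19)/(5 - 12) = 3*10 + 17/(-7) = 30 + 17*(-⅐) = 30 - 17/7 = 193/7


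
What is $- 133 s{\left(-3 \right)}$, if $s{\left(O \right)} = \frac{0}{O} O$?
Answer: $0$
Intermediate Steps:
$s{\left(O \right)} = 0$ ($s{\left(O \right)} = 0 O = 0$)
$- 133 s{\left(-3 \right)} = \left(-133\right) 0 = 0$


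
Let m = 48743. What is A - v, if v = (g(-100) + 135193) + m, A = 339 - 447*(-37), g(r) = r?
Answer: -166958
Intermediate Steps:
A = 16878 (A = 339 - 149*(-111) = 339 + 16539 = 16878)
v = 183836 (v = (-100 + 135193) + 48743 = 135093 + 48743 = 183836)
A - v = 16878 - 1*183836 = 16878 - 183836 = -166958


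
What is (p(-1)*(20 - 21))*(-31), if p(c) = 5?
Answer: 155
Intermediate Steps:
(p(-1)*(20 - 21))*(-31) = (5*(20 - 21))*(-31) = (5*(-1))*(-31) = -5*(-31) = 155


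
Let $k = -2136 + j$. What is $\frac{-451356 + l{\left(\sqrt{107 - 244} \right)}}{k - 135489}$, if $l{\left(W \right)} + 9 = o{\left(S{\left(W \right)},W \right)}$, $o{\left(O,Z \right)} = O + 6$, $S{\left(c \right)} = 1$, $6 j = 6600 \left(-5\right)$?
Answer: $\frac{451358}{143125} \approx 3.1536$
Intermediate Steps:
$j = -5500$ ($j = \frac{6600 \left(-5\right)}{6} = \frac{1}{6} \left(-33000\right) = -5500$)
$o{\left(O,Z \right)} = 6 + O$
$l{\left(W \right)} = -2$ ($l{\left(W \right)} = -9 + \left(6 + 1\right) = -9 + 7 = -2$)
$k = -7636$ ($k = -2136 - 5500 = -7636$)
$\frac{-451356 + l{\left(\sqrt{107 - 244} \right)}}{k - 135489} = \frac{-451356 - 2}{-7636 - 135489} = - \frac{451358}{-143125} = \left(-451358\right) \left(- \frac{1}{143125}\right) = \frac{451358}{143125}$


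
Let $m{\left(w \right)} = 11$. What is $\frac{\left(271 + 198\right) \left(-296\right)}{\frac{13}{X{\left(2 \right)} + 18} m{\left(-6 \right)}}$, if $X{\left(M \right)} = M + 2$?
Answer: $- \frac{277648}{13} \approx -21358.0$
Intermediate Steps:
$X{\left(M \right)} = 2 + M$
$\frac{\left(271 + 198\right) \left(-296\right)}{\frac{13}{X{\left(2 \right)} + 18} m{\left(-6 \right)}} = \frac{\left(271 + 198\right) \left(-296\right)}{\frac{13}{\left(2 + 2\right) + 18} \cdot 11} = \frac{469 \left(-296\right)}{\frac{13}{4 + 18} \cdot 11} = - \frac{138824}{\frac{13}{22} \cdot 11} = - \frac{138824}{\frac{13}{2}} = \left(-138824\right) \frac{2}{13} = - \frac{277648}{13}$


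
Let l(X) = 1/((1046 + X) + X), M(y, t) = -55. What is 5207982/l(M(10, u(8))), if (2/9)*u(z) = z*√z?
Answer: 4874671152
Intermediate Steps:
u(z) = 9*z^(3/2)/2 (u(z) = 9*(z*√z)/2 = 9*z^(3/2)/2)
l(X) = 1/(1046 + 2*X)
5207982/l(M(10, u(8))) = 5207982/((1/(2*(523 - 55)))) = 5207982/(((½)/468)) = 5207982/(((½)*(1/468))) = 5207982/(1/936) = 5207982*936 = 4874671152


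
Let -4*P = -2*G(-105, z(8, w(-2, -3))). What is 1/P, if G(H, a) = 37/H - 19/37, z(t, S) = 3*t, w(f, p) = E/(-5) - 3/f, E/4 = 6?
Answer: -3885/1682 ≈ -2.3097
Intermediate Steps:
E = 24 (E = 4*6 = 24)
w(f, p) = -24/5 - 3/f (w(f, p) = 24/(-5) - 3/f = 24*(-⅕) - 3/f = -24/5 - 3/f)
G(H, a) = -19/37 + 37/H (G(H, a) = 37/H - 19*1/37 = 37/H - 19/37 = -19/37 + 37/H)
P = -1682/3885 (P = -(-1)*(-19/37 + 37/(-105))/2 = -(-1)*(-19/37 + 37*(-1/105))/2 = -(-1)*(-19/37 - 37/105)/2 = -(-1)*(-3364)/(2*3885) = -¼*6728/3885 = -1682/3885 ≈ -0.43295)
1/P = 1/(-1682/3885) = -3885/1682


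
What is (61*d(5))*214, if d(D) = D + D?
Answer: 130540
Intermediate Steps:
d(D) = 2*D
(61*d(5))*214 = (61*(2*5))*214 = (61*10)*214 = 610*214 = 130540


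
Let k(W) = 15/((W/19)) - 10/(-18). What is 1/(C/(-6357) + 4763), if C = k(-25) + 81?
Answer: 286065/1362524438 ≈ 0.00020995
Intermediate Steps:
k(W) = 5/9 + 285/W (k(W) = 15/((W*(1/19))) - 10*(-1/18) = 15/((W/19)) + 5/9 = 15*(19/W) + 5/9 = 285/W + 5/9 = 5/9 + 285/W)
C = 3157/45 (C = (5/9 + 285/(-25)) + 81 = (5/9 + 285*(-1/25)) + 81 = (5/9 - 57/5) + 81 = -488/45 + 81 = 3157/45 ≈ 70.156)
1/(C/(-6357) + 4763) = 1/((3157/45)/(-6357) + 4763) = 1/((3157/45)*(-1/6357) + 4763) = 1/(-3157/286065 + 4763) = 1/(1362524438/286065) = 286065/1362524438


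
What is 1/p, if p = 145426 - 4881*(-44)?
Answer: 1/360190 ≈ 2.7763e-6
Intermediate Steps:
p = 360190 (p = 145426 + 214764 = 360190)
1/p = 1/360190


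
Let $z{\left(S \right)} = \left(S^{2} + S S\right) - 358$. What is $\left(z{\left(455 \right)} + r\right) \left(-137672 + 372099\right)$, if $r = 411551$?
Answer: $193459240761$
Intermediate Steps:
$z{\left(S \right)} = -358 + 2 S^{2}$ ($z{\left(S \right)} = \left(S^{2} + S^{2}\right) - 358 = 2 S^{2} - 358 = -358 + 2 S^{2}$)
$\left(z{\left(455 \right)} + r\right) \left(-137672 + 372099\right) = \left(\left(-358 + 2 \cdot 455^{2}\right) + 411551\right) \left(-137672 + 372099\right) = \left(\left(-358 + 2 \cdot 207025\right) + 411551\right) 234427 = \left(\left(-358 + 414050\right) + 411551\right) 234427 = \left(413692 + 411551\right) 234427 = 825243 \cdot 234427 = 193459240761$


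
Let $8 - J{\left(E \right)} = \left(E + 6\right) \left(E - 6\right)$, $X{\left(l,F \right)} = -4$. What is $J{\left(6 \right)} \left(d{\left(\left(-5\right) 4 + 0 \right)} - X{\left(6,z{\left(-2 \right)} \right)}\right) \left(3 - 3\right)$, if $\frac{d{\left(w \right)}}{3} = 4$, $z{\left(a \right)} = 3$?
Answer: $0$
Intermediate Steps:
$J{\left(E \right)} = 8 - \left(-6 + E\right) \left(6 + E\right)$ ($J{\left(E \right)} = 8 - \left(E + 6\right) \left(E - 6\right) = 8 - \left(6 + E\right) \left(-6 + E\right) = 8 - \left(-6 + E\right) \left(6 + E\right)$)
$d{\left(w \right)} = 12$ ($d{\left(w \right)} = 3 \cdot 4 = 12$)
$J{\left(6 \right)} \left(d{\left(\left(-5\right) 4 + 0 \right)} - X{\left(6,z{\left(-2 \right)} \right)}\right) \left(3 - 3\right) = \left(44 - 6^{2}\right) \left(12 - -4\right) \left(3 - 3\right) = \left(44 - 36\right) \left(12 + 4\right) 0 = \left(44 - 36\right) 16 \cdot 0 = 8 \cdot 0 = 0$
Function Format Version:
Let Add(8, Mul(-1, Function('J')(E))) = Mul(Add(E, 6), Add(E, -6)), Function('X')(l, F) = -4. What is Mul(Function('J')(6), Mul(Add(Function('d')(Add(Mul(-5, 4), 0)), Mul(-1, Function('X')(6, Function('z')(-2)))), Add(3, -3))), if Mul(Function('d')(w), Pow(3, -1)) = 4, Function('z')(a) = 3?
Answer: 0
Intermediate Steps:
Function('J')(E) = Add(8, Mul(-1, Add(-6, E), Add(6, E))) (Function('J')(E) = Add(8, Mul(-1, Mul(Add(E, 6), Add(E, -6)))) = Add(8, Mul(-1, Mul(Add(6, E), Add(-6, E)))) = Add(8, Mul(-1, Mul(Add(-6, E), Add(6, E)))) = Add(8, Mul(-1, Add(-6, E), Add(6, E))))
Function('d')(w) = 12 (Function('d')(w) = Mul(3, 4) = 12)
Mul(Function('J')(6), Mul(Add(Function('d')(Add(Mul(-5, 4), 0)), Mul(-1, Function('X')(6, Function('z')(-2)))), Add(3, -3))) = Mul(Add(44, Mul(-1, Pow(6, 2))), Mul(Add(12, Mul(-1, -4)), Add(3, -3))) = Mul(Add(44, Mul(-1, 36)), Mul(Add(12, 4), 0)) = Mul(Add(44, -36), Mul(16, 0)) = Mul(8, 0) = 0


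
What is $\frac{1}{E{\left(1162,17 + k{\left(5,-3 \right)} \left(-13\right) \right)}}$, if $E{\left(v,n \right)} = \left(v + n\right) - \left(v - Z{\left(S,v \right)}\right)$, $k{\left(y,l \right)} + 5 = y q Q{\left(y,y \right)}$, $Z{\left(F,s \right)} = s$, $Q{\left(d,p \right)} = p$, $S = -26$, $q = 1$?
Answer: $\frac{1}{919} \approx 0.0010881$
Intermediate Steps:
$k{\left(y,l \right)} = -5 + y^{2}$ ($k{\left(y,l \right)} = -5 + y 1 y = -5 + y y = -5 + y^{2}$)
$E{\left(v,n \right)} = n + v$ ($E{\left(v,n \right)} = \left(v + n\right) + \left(v - v\right) = \left(n + v\right) + 0 = n + v$)
$\frac{1}{E{\left(1162,17 + k{\left(5,-3 \right)} \left(-13\right) \right)}} = \frac{1}{\left(17 + \left(-5 + 5^{2}\right) \left(-13\right)\right) + 1162} = \frac{1}{\left(17 + \left(-5 + 25\right) \left(-13\right)\right) + 1162} = \frac{1}{\left(17 + 20 \left(-13\right)\right) + 1162} = \frac{1}{\left(17 - 260\right) + 1162} = \frac{1}{-243 + 1162} = \frac{1}{919}$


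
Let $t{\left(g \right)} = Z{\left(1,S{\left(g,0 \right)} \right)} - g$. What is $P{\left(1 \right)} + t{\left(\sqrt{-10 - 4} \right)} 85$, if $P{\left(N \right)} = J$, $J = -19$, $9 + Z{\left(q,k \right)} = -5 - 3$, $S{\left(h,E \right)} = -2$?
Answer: $-1464 - 85 i \sqrt{14} \approx -1464.0 - 318.04 i$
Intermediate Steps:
$Z{\left(q,k \right)} = -17$ ($Z{\left(q,k \right)} = -9 - 8 = -17$)
$P{\left(N \right)} = -19$
$t{\left(g \right)} = -17 - g$
$P{\left(1 \right)} + t{\left(\sqrt{-10 - 4} \right)} 85 = -19 + \left(-17 - \sqrt{-10 - 4}\right) 85 = -19 + \left(-17 - \sqrt{-14}\right) 85 = -19 + \left(-17 - i \sqrt{14}\right) 85 = -19 - \left(1445 + 85 i \sqrt{14}\right) = -1464 - 85 i \sqrt{14}$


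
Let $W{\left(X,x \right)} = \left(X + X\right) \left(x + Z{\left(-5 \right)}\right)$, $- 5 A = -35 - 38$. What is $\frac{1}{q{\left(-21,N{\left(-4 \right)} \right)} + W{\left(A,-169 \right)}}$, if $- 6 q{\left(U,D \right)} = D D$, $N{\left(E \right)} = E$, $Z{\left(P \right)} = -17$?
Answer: $- \frac{15}{81508} \approx -0.00018403$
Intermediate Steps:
$A = \frac{73}{5}$ ($A = - \frac{-35 - 38}{5} = \left(- \frac{1}{5}\right) \left(-73\right) = \frac{73}{5} \approx 14.6$)
$W{\left(X,x \right)} = 2 X \left(-17 + x\right)$ ($W{\left(X,x \right)} = \left(X + X\right) \left(x - 17\right) = 2 X \left(-17 + x\right)$)
$q{\left(U,D \right)} = - \frac{D^{2}}{6}$ ($q{\left(U,D \right)} = - \frac{D D}{6} = - \frac{D^{2}}{6}$)
$\frac{1}{q{\left(-21,N{\left(-4 \right)} \right)} + W{\left(A,-169 \right)}} = \frac{1}{- \frac{\left(-4\right)^{2}}{6} + 2 \cdot \frac{73}{5} \left(-17 - 169\right)} = \frac{1}{\left(- \frac{1}{6}\right) 16 + 2 \cdot \frac{73}{5} \left(-186\right)} = \frac{1}{- \frac{8}{3} - \frac{27156}{5}} = \frac{1}{- \frac{81508}{15}} = - \frac{15}{81508}$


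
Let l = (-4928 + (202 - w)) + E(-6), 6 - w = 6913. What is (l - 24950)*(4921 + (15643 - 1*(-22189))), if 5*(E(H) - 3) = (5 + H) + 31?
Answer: -973058280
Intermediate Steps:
E(H) = 51/5 + H/5 (E(H) = 3 + ((5 + H) + 31)/5 = 3 + (36 + H)/5 = 3 + (36/5 + H/5) = 51/5 + H/5)
w = -6907 (w = 6 - 1*6913 = 6 - 6913 = -6907)
l = 2190 (l = (-4928 + (202 - 1*(-6907))) + (51/5 + (⅕)*(-6)) = (-4928 + (202 + 6907)) + (51/5 - 6/5) = (-4928 + 7109) + 9 = 2181 + 9 = 2190)
(l - 24950)*(4921 + (15643 - 1*(-22189))) = (2190 - 24950)*(4921 + (15643 - 1*(-22189))) = -22760*(4921 + (15643 + 22189)) = -22760*(4921 + 37832) = -22760*42753 = -973058280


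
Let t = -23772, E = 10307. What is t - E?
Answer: -34079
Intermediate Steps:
t - E = -23772 - 1*10307 = -23772 - 10307 = -34079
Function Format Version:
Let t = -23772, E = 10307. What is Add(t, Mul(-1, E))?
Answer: -34079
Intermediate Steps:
Add(t, Mul(-1, E)) = Add(-23772, Mul(-1, 10307)) = Add(-23772, -10307) = -34079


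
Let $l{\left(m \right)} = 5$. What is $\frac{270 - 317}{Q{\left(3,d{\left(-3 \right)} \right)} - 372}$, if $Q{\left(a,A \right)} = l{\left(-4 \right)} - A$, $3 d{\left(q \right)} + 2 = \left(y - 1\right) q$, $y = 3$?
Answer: $\frac{141}{1093} \approx 0.129$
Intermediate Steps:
$d{\left(q \right)} = - \frac{2}{3} + \frac{2 q}{3}$ ($d{\left(q \right)} = - \frac{2}{3} + \frac{\left(3 - 1\right) q}{3} = - \frac{2}{3} + \frac{2 q}{3}$)
$Q{\left(a,A \right)} = 5 - A$
$\frac{270 - 317}{Q{\left(3,d{\left(-3 \right)} \right)} - 372} = \frac{270 - 317}{\left(5 - \left(- \frac{2}{3} + \frac{2}{3} \left(-3\right)\right)\right) - 372} = \frac{270 - 317}{\left(5 - \left(- \frac{2}{3} - 2\right)\right) - 372} = - \frac{47}{\left(5 - - \frac{8}{3}\right) - 372} = - \frac{47}{\left(5 + \frac{8}{3}\right) - 372} = - \frac{47}{\frac{23}{3} - 372} = - \frac{47}{- \frac{1093}{3}} = \left(-47\right) \left(- \frac{3}{1093}\right) = \frac{141}{1093}$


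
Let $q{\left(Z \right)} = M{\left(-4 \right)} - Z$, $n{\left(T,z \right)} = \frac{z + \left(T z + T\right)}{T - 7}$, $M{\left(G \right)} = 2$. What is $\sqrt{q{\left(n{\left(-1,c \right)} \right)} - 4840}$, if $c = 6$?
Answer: $\frac{i \sqrt{77410}}{4} \approx 69.557 i$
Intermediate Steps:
$n{\left(T,z \right)} = \frac{T + z + T z}{-7 + T}$ ($n{\left(T,z \right)} = \frac{z + \left(T + T z\right)}{-7 + T} = \frac{T + z + T z}{-7 + T}$)
$q{\left(Z \right)} = 2 - Z$
$\sqrt{q{\left(n{\left(-1,c \right)} \right)} - 4840} = \sqrt{\left(2 - \frac{-1 + 6 - 6}{-7 - 1}\right) - 4840} = \sqrt{\left(2 - \frac{-1 + 6 - 6}{-8}\right) - 4840} = \sqrt{\left(2 - \left(- \frac{1}{8}\right) \left(-1\right)\right) - 4840} = \sqrt{\left(2 - \frac{1}{8}\right) - 4840} = \sqrt{\frac{15}{8} - 4840} = \sqrt{- \frac{38705}{8}} = \frac{i \sqrt{77410}}{4}$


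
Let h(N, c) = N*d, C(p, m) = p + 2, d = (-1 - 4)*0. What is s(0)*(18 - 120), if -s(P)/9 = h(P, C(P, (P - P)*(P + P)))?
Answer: 0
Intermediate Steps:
d = 0 (d = -5*0 = 0)
C(p, m) = 2 + p
h(N, c) = 0 (h(N, c) = N*0 = 0)
s(P) = 0 (s(P) = -9*0 = 0)
s(0)*(18 - 120) = 0*(18 - 120) = 0*(-102) = 0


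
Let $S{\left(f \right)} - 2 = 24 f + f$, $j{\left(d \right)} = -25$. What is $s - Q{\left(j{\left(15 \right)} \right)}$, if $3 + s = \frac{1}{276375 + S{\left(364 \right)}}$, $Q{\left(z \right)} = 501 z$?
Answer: $\frac{3574742995}{285477} \approx 12522.0$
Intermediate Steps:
$S{\left(f \right)} = 2 + 25 f$ ($S{\left(f \right)} = 2 + \left(24 f + f\right) = 2 + 25 f$)
$s = - \frac{856430}{285477}$ ($s = -3 + \frac{1}{276375 + \left(2 + 25 \cdot 364\right)} = -3 + \frac{1}{276375 + \left(2 + 9100\right)} = -3 + \frac{1}{276375 + 9102} = -3 + \frac{1}{285477} = - \frac{856430}{285477} \approx -3.0$)
$s - Q{\left(j{\left(15 \right)} \right)} = - \frac{856430}{285477} - 501 \left(-25\right) = - \frac{856430}{285477} - -12525 = - \frac{856430}{285477} + 12525 = \frac{3574742995}{285477}$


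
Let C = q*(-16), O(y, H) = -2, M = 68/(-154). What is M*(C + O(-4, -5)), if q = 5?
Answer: 2788/77 ≈ 36.208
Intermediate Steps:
M = -34/77 (M = 68*(-1/154) = -34/77 ≈ -0.44156)
C = -80 (C = 5*(-16) = -80)
M*(C + O(-4, -5)) = -34*(-80 - 2)/77 = -34/77*(-82) = 2788/77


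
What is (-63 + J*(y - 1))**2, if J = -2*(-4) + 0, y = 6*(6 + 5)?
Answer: 208849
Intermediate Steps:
y = 66 (y = 6*11 = 66)
J = 8 (J = 8 + 0 = 8)
(-63 + J*(y - 1))**2 = (-63 + 8*(66 - 1))**2 = (-63 + 8*65)**2 = (-63 + 520)**2 = 457**2 = 208849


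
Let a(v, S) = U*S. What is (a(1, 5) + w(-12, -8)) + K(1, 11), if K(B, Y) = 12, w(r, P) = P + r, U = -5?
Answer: -33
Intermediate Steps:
a(v, S) = -5*S
(a(1, 5) + w(-12, -8)) + K(1, 11) = (-5*5 + (-8 - 12)) + 12 = (-25 - 20) + 12 = -45 + 12 = -33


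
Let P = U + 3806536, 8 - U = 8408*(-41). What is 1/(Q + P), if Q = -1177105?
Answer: 1/2974167 ≈ 3.3623e-7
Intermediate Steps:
U = 344736 (U = 8 - 8408*(-41) = 8 - 1*(-344728) = 8 + 344728 = 344736)
P = 4151272 (P = 344736 + 3806536 = 4151272)
1/(Q + P) = 1/(-1177105 + 4151272) = 1/2974167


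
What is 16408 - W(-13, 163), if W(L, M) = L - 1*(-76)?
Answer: 16345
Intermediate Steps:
W(L, M) = 76 + L (W(L, M) = L + 76 = 76 + L)
16408 - W(-13, 163) = 16408 - (76 - 13) = 16408 - 1*63 = 16408 - 63 = 16345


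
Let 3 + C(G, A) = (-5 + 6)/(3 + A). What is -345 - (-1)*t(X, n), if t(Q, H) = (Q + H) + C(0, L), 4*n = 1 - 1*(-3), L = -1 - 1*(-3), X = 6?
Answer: -1704/5 ≈ -340.80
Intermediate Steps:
L = 2 (L = -1 + 3 = 2)
C(G, A) = -3 + 1/(3 + A) (C(G, A) = -3 + (-5 + 6)/(3 + A) = -3 + 1/(3 + A))
n = 1 (n = (1 - 1*(-3))/4 = (1 + 3)/4 = (¼)*4 = 1)
t(Q, H) = -14/5 + H + Q (t(Q, H) = (Q + H) + (-8 - 3*2)/(3 + 2) = (H + Q) + (-8 - 6)/5 = (H + Q) + (⅕)*(-14) = (H + Q) - 14/5 = -14/5 + H + Q)
-345 - (-1)*t(X, n) = -345 - (-1)*(-14/5 + 1 + 6) = -345 - (-1)*21/5 = -345 - 1*(-21/5) = -345 + 21/5 = -1704/5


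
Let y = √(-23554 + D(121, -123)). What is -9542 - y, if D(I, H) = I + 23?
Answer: -9542 - I*√23410 ≈ -9542.0 - 153.0*I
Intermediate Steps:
D(I, H) = 23 + I
y = I*√23410 (y = √(-23554 + (23 + 121)) = √(-23554 + 144) = √(-23410) = I*√23410 ≈ 153.0*I)
-9542 - y = -9542 - I*√23410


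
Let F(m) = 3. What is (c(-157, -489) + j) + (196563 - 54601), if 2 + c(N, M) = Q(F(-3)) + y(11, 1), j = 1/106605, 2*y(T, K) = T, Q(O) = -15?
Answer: 30265266107/213210 ≈ 1.4195e+5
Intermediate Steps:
y(T, K) = T/2
j = 1/106605 ≈ 9.3804e-6
c(N, M) = -23/2 (c(N, M) = -2 + (-15 + (1/2)*11) = -2 + (-15 + 11/2) = -2 - 19/2 = -23/2)
(c(-157, -489) + j) + (196563 - 54601) = (-23/2 + 1/106605) + (196563 - 54601) = -2451913/213210 + 141962 = 30265266107/213210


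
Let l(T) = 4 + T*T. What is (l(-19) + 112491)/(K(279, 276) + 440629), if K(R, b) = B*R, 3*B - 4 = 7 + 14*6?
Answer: 14107/56183 ≈ 0.25109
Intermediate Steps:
l(T) = 4 + T²
B = 95/3 (B = 4/3 + (7 + 14*6)/3 = 4/3 + (7 + 84)/3 = 4/3 + (⅓)*91 = 4/3 + 91/3 = 95/3 ≈ 31.667)
K(R, b) = 95*R/3
(l(-19) + 112491)/(K(279, 276) + 440629) = ((4 + (-19)²) + 112491)/((95/3)*279 + 440629) = ((4 + 361) + 112491)/(8835 + 440629) = (365 + 112491)/449464 = 112856*(1/449464) = 14107/56183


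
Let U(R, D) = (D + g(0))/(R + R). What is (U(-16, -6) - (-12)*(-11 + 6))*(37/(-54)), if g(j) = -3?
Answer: 23569/576 ≈ 40.918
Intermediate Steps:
U(R, D) = (-3 + D)/(2*R) (U(R, D) = (D - 3)/(R + R) = (-3 + D)/((2*R)) = (-3 + D)*(1/(2*R)) = (-3 + D)/(2*R))
(U(-16, -6) - (-12)*(-11 + 6))*(37/(-54)) = ((1/2)*(-3 - 6)/(-16) - (-12)*(-11 + 6))*(37/(-54)) = ((1/2)*(-1/16)*(-9) - (-12)*(-5))*(37*(-1/54)) = (9/32 - 1*60)*(-37/54) = (9/32 - 60)*(-37/54) = -1911/32*(-37/54) = 23569/576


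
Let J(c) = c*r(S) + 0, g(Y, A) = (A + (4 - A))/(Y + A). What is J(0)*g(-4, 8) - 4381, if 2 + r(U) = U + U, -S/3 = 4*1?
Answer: -4381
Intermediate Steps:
S = -12 ≈ -12.000
r(U) = -2 + 2*U (r(U) = -2 + (U + U) = -2 + 2*U)
g(Y, A) = 4/(A + Y)
J(c) = -26*c (J(c) = c*(-2 + 2*(-12)) + 0 = c*(-2 - 24) + 0 = c*(-26) + 0 = -26*c + 0 = -26*c)
J(0)*g(-4, 8) - 4381 = (-26*0)*(4/(8 - 4)) - 4381 = 0*(4/4) - 4381 = 0*(4*(¼)) - 4381 = 0*1 - 4381 = 0 - 4381 = -4381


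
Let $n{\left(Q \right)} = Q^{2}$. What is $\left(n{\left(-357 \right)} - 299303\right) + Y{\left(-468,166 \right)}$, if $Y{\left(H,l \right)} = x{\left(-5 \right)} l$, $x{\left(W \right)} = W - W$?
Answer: $-171854$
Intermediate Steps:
$x{\left(W \right)} = 0$
$Y{\left(H,l \right)} = 0$ ($Y{\left(H,l \right)} = 0 l = 0$)
$\left(n{\left(-357 \right)} - 299303\right) + Y{\left(-468,166 \right)} = \left(\left(-357\right)^{2} - 299303\right) + 0 = \left(127449 - 299303\right) + 0 = -171854 + 0 = -171854$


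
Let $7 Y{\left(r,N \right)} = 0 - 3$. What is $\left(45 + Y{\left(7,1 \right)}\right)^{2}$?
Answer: $\frac{97344}{49} \approx 1986.6$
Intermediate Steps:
$Y{\left(r,N \right)} = - \frac{3}{7}$ ($Y{\left(r,N \right)} = \frac{0 - 3}{7} = \frac{1}{7} \left(-3\right) = - \frac{3}{7}$)
$\left(45 + Y{\left(7,1 \right)}\right)^{2} = \left(45 - \frac{3}{7}\right)^{2} = \left(\frac{312}{7}\right)^{2} = \frac{97344}{49}$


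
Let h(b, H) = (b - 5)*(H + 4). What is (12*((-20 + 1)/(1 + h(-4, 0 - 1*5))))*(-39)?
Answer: 4446/5 ≈ 889.20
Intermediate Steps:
h(b, H) = (-5 + b)*(4 + H)
(12*((-20 + 1)/(1 + h(-4, 0 - 1*5))))*(-39) = (12*((-20 + 1)/(1 + (-20 - 5*(0 - 1*5) + 4*(-4) + (0 - 1*5)*(-4)))))*(-39) = (12*(-19/(1 + (-20 - 5*(0 - 5) - 16 + (0 - 5)*(-4)))))*(-39) = (12*(-19/(1 + (-20 - 5*(-5) - 16 - 5*(-4)))))*(-39) = (12*(-19/(1 + (-20 + 25 - 16 + 20))))*(-39) = (12*(-19/(1 + 9)))*(-39) = (12*(-19/10))*(-39) = -114/5*(-39) = 4446/5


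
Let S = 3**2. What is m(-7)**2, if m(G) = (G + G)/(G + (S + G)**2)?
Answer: 196/9 ≈ 21.778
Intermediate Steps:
S = 9
m(G) = 2*G/(G + (9 + G)**2) (m(G) = (G + G)/(G + (9 + G)**2) = (2*G)/(G + (9 + G)**2) = 2*G/(G + (9 + G)**2))
m(-7)**2 = (2*(-7)/(-7 + (9 - 7)**2))**2 = (2*(-7)/(-7 + 2**2))**2 = (2*(-7)/(-7 + 4))**2 = (2*(-7)/(-3))**2 = (2*(-7)*(-1/3))**2 = (14/3)**2 = 196/9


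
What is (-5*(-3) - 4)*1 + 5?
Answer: 16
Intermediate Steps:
(-5*(-3) - 4)*1 + 5 = (15 - 4)*1 + 5 = 11*1 + 5 = 11 + 5 = 16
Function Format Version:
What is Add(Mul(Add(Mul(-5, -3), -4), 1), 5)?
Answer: 16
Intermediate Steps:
Add(Mul(Add(Mul(-5, -3), -4), 1), 5) = Add(Mul(Add(15, -4), 1), 5) = Add(Mul(11, 1), 5) = Add(11, 5) = 16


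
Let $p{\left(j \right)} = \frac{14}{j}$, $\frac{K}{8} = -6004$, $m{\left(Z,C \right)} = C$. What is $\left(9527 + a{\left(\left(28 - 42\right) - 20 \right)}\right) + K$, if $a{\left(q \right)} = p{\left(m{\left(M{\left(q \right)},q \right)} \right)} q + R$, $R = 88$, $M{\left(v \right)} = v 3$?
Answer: $-38403$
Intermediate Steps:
$M{\left(v \right)} = 3 v$
$K = -48032$ ($K = 8 \left(-6004\right) = -48032$)
$a{\left(q \right)} = 102$ ($a{\left(q \right)} = \frac{14}{q} q + 88 = 14 + 88 = 102$)
$\left(9527 + a{\left(\left(28 - 42\right) - 20 \right)}\right) + K = \left(9527 + 102\right) - 48032 = 9629 - 48032 = -38403$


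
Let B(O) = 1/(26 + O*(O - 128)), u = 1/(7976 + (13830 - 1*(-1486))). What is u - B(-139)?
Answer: 13847/865041588 ≈ 1.6007e-5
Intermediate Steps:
u = 1/23292 (u = 1/(7976 + (13830 + 1486)) = 1/(7976 + 15316) = 1/23292 ≈ 4.2933e-5)
B(O) = 1/(26 + O*(-128 + O))
u - B(-139) = 1/23292 - 1/(26 + (-139)² - 128*(-139)) = 1/23292 - 1/(26 + 19321 + 17792) = 1/23292 - 1/37139 = 13847/865041588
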